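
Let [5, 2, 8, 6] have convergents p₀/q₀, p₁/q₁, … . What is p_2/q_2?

Using pₖ = aₖpₖ₋₁ + pₖ₋₂, qₖ = aₖqₖ₋₁ + qₖ₋₂ (with p₋₁=1, p₋₂=0, q₋₁=0, q₋₂=1):
  k=0: a=5, p=5, q=1
  k=1: a=2, p=11, q=2
  k=2: a=8, p=93, q=17

93/17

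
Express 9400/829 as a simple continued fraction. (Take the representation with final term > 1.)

[11; 2, 1, 19, 14]

9400 = 11·829 + 281
829 = 2·281 + 267
281 = 1·267 + 14
267 = 19·14 + 1
14 = 14·1 + 0  (stop)
So 9400/829 = [11; 2, 1, 19, 14].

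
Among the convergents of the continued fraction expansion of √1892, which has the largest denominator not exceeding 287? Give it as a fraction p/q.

7525/173

√1892 = [43; 2, 86, …] (period length 2).
Convergents:
  p_0/q_0 = 43/1
  p_1/q_1 = 87/2
  p_2/q_2 = 7525/173
  p_3/q_3 = 15137/348
q_2 = 173 ≤ 287 < 348 = q_3, so the answer is 7525/173.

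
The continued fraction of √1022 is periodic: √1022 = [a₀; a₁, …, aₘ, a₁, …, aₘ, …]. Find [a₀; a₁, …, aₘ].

[31; 1, 30, 1, 62]

a₀ = ⌊√1022⌋ = 31.
With m₀=0, d₀=1 and mₖ₊₁ = dₖaₖ − mₖ, dₖ₊₁ = (n − mₖ₊₁²)/dₖ, aₖ₊₁ = ⌊(a₀+mₖ₊₁)/dₖ₊₁⌋:
  k=1: m=31, d=61, a=1
  k=2: m=30, d=2, a=30
  k=3: m=30, d=61, a=1
  k=4: m=31, d=1, a=62
d=1 and a=2a₀=62 at k=4, so the next step gives (m, d) = (31, 61) again — its k=1 value — and the period has length 4.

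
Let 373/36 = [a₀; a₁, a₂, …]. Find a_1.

373 = 10·36 + 13   →  a_0 = 10
36 = 2·13 + 10   →  a_1 = 2

2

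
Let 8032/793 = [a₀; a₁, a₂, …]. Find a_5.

8032 = 10·793 + 102   →  a_0 = 10
793 = 7·102 + 79   →  a_1 = 7
102 = 1·79 + 23   →  a_2 = 1
79 = 3·23 + 10   →  a_3 = 3
23 = 2·10 + 3   →  a_4 = 2
10 = 3·3 + 1   →  a_5 = 3

3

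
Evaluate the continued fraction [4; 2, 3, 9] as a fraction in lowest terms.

Fold from the inside: start with 9/1.
  3 + 1/9 = 28/9
  2 + 9/28 = 65/28
  4 + 28/65 = 288/65

288/65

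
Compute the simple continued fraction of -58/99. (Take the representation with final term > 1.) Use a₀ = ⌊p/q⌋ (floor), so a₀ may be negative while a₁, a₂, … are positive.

[-1; 2, 2, 2, 2, 3]

-58 = -1·99 + 41
99 = 2·41 + 17
41 = 2·17 + 7
17 = 2·7 + 3
7 = 2·3 + 1
3 = 3·1 + 0  (stop)
So -58/99 = [-1; 2, 2, 2, 2, 3].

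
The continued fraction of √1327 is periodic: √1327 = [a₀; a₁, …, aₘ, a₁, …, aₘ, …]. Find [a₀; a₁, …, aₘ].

a₀ = ⌊√1327⌋ = 36.
With m₀=0, d₀=1 and mₖ₊₁ = dₖaₖ − mₖ, dₖ₊₁ = (n − mₖ₊₁²)/dₖ, aₖ₊₁ = ⌊(a₀+mₖ₊₁)/dₖ₊₁⌋:
  k=1: m=36, d=31, a=2
  k=2: m=26, d=21, a=2
  k=3: m=16, d=51, a=1
  k=4: m=35, d=2, a=35
  k=5: m=35, d=51, a=1
  k=6: m=16, d=21, a=2
  k=7: m=26, d=31, a=2
  k=8: m=36, d=1, a=72
d=1 and a=2a₀=72 at k=8, so the next step gives (m, d) = (36, 31) again — its k=1 value — and the period has length 8.

[36; 2, 2, 1, 35, 1, 2, 2, 72]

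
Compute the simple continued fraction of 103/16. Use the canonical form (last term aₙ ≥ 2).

103 = 6·16 + 7
16 = 2·7 + 2
7 = 3·2 + 1
2 = 2·1 + 0  (stop)
So 103/16 = [6; 2, 3, 2].

[6; 2, 3, 2]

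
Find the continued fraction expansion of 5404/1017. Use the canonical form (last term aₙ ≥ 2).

[5; 3, 5, 3, 6, 3]

5404 = 5×1017 + 319
1017 = 3×319 + 60
319 = 5×60 + 19
60 = 3×19 + 3
19 = 6×3 + 1
3 = 3×1 + 0  (stop)
So 5404/1017 = [5; 3, 5, 3, 6, 3].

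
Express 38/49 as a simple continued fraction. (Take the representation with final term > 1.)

[0; 1, 3, 2, 5]

38 = 0×49 + 38
49 = 1×38 + 11
38 = 3×11 + 5
11 = 2×5 + 1
5 = 5×1 + 0  (stop)
So 38/49 = [0; 1, 3, 2, 5].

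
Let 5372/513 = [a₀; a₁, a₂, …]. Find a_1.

5372 = 10·513 + 242   →  a_0 = 10
513 = 2·242 + 29   →  a_1 = 2

2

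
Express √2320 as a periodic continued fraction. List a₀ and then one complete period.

[48; 6, 96]

a₀ = ⌊√2320⌋ = 48.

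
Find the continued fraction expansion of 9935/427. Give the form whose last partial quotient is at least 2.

[23; 3, 1, 2, 1, 13, 2]

9935 = 23×427 + 114
427 = 3×114 + 85
114 = 1×85 + 29
85 = 2×29 + 27
29 = 1×27 + 2
27 = 13×2 + 1
2 = 2×1 + 0  (stop)
So 9935/427 = [23; 3, 1, 2, 1, 13, 2].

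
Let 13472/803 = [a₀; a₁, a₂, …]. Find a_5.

2

13472 = 16·803 + 624   →  a_0 = 16
803 = 1·624 + 179   →  a_1 = 1
624 = 3·179 + 87   →  a_2 = 3
179 = 2·87 + 5   →  a_3 = 2
87 = 17·5 + 2   →  a_4 = 17
5 = 2·2 + 1   →  a_5 = 2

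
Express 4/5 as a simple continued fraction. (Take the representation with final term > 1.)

[0; 1, 4]

4 = 0×5 + 4
5 = 1×4 + 1
4 = 4×1 + 0  (stop)
So 4/5 = [0; 1, 4].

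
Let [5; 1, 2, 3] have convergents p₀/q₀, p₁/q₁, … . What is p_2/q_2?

17/3

Using pₖ = aₖpₖ₋₁ + pₖ₋₂, qₖ = aₖqₖ₋₁ + qₖ₋₂ (with p₋₁=1, p₋₂=0, q₋₁=0, q₋₂=1):
  k=0: a=5, p=5, q=1
  k=1: a=1, p=6, q=1
  k=2: a=2, p=17, q=3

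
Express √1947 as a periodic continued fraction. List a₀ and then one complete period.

a₀ = ⌊√1947⌋ = 44.
With m₀=0, d₀=1 and mₖ₊₁ = dₖaₖ − mₖ, dₖ₊₁ = (n − mₖ₊₁²)/dₖ, aₖ₊₁ = ⌊(a₀+mₖ₊₁)/dₖ₊₁⌋:
  k=1: m=44, d=11, a=8
  k=2: m=44, d=1, a=88
d=1 and a=2a₀=88 at k=2, so the next step gives (m, d) = (44, 11) again — its k=1 value — and the period has length 2.

[44; 8, 88]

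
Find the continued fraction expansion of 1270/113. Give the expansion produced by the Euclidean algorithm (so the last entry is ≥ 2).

1270 = 11×113 + 27
113 = 4×27 + 5
27 = 5×5 + 2
5 = 2×2 + 1
2 = 2×1 + 0  (stop)
So 1270/113 = [11; 4, 5, 2, 2].

[11; 4, 5, 2, 2]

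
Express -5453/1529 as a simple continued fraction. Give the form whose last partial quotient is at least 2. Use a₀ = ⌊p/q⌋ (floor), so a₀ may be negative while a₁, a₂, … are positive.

-5453 = -4×1529 + 663
1529 = 2×663 + 203
663 = 3×203 + 54
203 = 3×54 + 41
54 = 1×41 + 13
41 = 3×13 + 2
13 = 6×2 + 1
2 = 2×1 + 0  (stop)
So -5453/1529 = [-4; 2, 3, 3, 1, 3, 6, 2].

[-4; 2, 3, 3, 1, 3, 6, 2]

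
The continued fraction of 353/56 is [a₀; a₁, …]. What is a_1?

3

353 = 6·56 + 17   →  a_0 = 6
56 = 3·17 + 5   →  a_1 = 3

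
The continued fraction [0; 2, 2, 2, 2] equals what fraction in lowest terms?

12/29

Using pₖ = aₖpₖ₋₁ + pₖ₋₂ and qₖ = aₖqₖ₋₁ + qₖ₋₂:
  k=0: a=0, p=0, q=1
  k=1: a=2, p=1, q=2
  k=2: a=2, p=2, q=5
  k=3: a=2, p=5, q=12
  k=4: a=2, p=12, q=29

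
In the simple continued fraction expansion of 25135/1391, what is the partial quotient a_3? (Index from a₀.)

1

25135 = 18·1391 + 97   →  a_0 = 18
1391 = 14·97 + 33   →  a_1 = 14
97 = 2·33 + 31   →  a_2 = 2
33 = 1·31 + 2   →  a_3 = 1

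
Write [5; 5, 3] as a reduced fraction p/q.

83/16

Using pₖ = aₖpₖ₋₁ + pₖ₋₂ and qₖ = aₖqₖ₋₁ + qₖ₋₂:
  k=0: a=5, p=5, q=1
  k=1: a=5, p=26, q=5
  k=2: a=3, p=83, q=16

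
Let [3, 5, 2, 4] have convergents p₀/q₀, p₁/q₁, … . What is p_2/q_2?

35/11

Using pₖ = aₖpₖ₋₁ + pₖ₋₂, qₖ = aₖqₖ₋₁ + qₖ₋₂ (with p₋₁=1, p₋₂=0, q₋₁=0, q₋₂=1):
  k=0: a=3, p=3, q=1
  k=1: a=5, p=16, q=5
  k=2: a=2, p=35, q=11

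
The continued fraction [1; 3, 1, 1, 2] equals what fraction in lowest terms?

Fold from the inside: start with 2/1.
  1 + 1/2 = 3/2
  1 + 2/3 = 5/3
  3 + 3/5 = 18/5
  1 + 5/18 = 23/18

23/18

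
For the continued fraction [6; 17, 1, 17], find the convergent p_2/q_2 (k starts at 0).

109/18

Using pₖ = aₖpₖ₋₁ + pₖ₋₂, qₖ = aₖqₖ₋₁ + qₖ₋₂ (with p₋₁=1, p₋₂=0, q₋₁=0, q₋₂=1):
  k=0: a=6, p=6, q=1
  k=1: a=17, p=103, q=17
  k=2: a=1, p=109, q=18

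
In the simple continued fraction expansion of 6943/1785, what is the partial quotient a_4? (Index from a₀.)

6943 = 3·1785 + 1588   →  a_0 = 3
1785 = 1·1588 + 197   →  a_1 = 1
1588 = 8·197 + 12   →  a_2 = 8
197 = 16·12 + 5   →  a_3 = 16
12 = 2·5 + 2   →  a_4 = 2

2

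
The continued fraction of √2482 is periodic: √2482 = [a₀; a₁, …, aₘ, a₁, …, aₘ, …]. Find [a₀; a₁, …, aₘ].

[49; 1, 4, 1, 1, 4, 1, 98]

a₀ = ⌊√2482⌋ = 49.
With m₀=0, d₀=1 and mₖ₊₁ = dₖaₖ − mₖ, dₖ₊₁ = (n − mₖ₊₁²)/dₖ, aₖ₊₁ = ⌊(a₀+mₖ₊₁)/dₖ₊₁⌋:
  k=1: m=49, d=81, a=1
  k=2: m=32, d=18, a=4
  k=3: m=40, d=49, a=1
  k=4: m=9, d=49, a=1
  k=5: m=40, d=18, a=4
  k=6: m=32, d=81, a=1
  k=7: m=49, d=1, a=98
d=1 and a=2a₀=98 at k=7, so the next step gives (m, d) = (49, 81) again — its k=1 value — and the period has length 7.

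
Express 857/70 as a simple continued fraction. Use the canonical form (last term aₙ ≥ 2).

[12; 4, 8, 2]

857 = 12*70 + 17
70 = 4*17 + 2
17 = 8*2 + 1
2 = 2*1 + 0  (stop)
So 857/70 = [12; 4, 8, 2].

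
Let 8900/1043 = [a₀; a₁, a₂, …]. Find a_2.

8900 = 8·1043 + 556   →  a_0 = 8
1043 = 1·556 + 487   →  a_1 = 1
556 = 1·487 + 69   →  a_2 = 1

1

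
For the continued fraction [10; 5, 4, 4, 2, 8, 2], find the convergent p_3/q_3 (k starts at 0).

Using pₖ = aₖpₖ₋₁ + pₖ₋₂, qₖ = aₖqₖ₋₁ + qₖ₋₂ (with p₋₁=1, p₋₂=0, q₋₁=0, q₋₂=1):
  k=0: a=10, p=10, q=1
  k=1: a=5, p=51, q=5
  k=2: a=4, p=214, q=21
  k=3: a=4, p=907, q=89

907/89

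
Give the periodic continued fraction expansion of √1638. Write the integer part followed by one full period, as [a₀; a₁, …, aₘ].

[40; 2, 8, 2, 80]

a₀ = ⌊√1638⌋ = 40.
With m₀=0, d₀=1 and mₖ₊₁ = dₖaₖ − mₖ, dₖ₊₁ = (n − mₖ₊₁²)/dₖ, aₖ₊₁ = ⌊(a₀+mₖ₊₁)/dₖ₊₁⌋:
  k=1: m=40, d=38, a=2
  k=2: m=36, d=9, a=8
  k=3: m=36, d=38, a=2
  k=4: m=40, d=1, a=80
d=1 and a=2a₀=80 at k=4, so the next step gives (m, d) = (40, 38) again — its k=1 value — and the period has length 4.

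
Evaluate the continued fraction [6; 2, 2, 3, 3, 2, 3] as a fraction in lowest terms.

2840/443

Fold from the inside: start with 3/1.
  2 + 1/3 = 7/3
  3 + 3/7 = 24/7
  3 + 7/24 = 79/24
  2 + 24/79 = 182/79
  2 + 79/182 = 443/182
  6 + 182/443 = 2840/443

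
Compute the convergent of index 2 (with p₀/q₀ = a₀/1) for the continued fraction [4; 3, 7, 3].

Using pₖ = aₖpₖ₋₁ + pₖ₋₂, qₖ = aₖqₖ₋₁ + qₖ₋₂ (with p₋₁=1, p₋₂=0, q₋₁=0, q₋₂=1):
  k=0: a=4, p=4, q=1
  k=1: a=3, p=13, q=3
  k=2: a=7, p=95, q=22

95/22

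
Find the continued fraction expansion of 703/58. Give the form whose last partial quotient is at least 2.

[12; 8, 3, 2]

703 = 12·58 + 7
58 = 8·7 + 2
7 = 3·2 + 1
2 = 2·1 + 0  (stop)
So 703/58 = [12; 8, 3, 2].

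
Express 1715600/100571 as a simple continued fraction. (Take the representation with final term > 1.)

[17; 17, 15, 9, 14, 3]

1715600 = 17×100571 + 5893
100571 = 17×5893 + 390
5893 = 15×390 + 43
390 = 9×43 + 3
43 = 14×3 + 1
3 = 3×1 + 0  (stop)
So 1715600/100571 = [17; 17, 15, 9, 14, 3].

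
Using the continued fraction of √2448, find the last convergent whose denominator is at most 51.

2177/44

√2448 = [49; 2, 10, 2, 98, …] (period length 4).
Convergents:
  p_0/q_0 = 49/1
  p_1/q_1 = 99/2
  p_2/q_2 = 1039/21
  p_3/q_3 = 2177/44
  p_4/q_4 = 214385/4333
q_3 = 44 ≤ 51 < 4333 = q_4, so the answer is 2177/44.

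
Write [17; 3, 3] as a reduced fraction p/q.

Using pₖ = aₖpₖ₋₁ + pₖ₋₂ and qₖ = aₖqₖ₋₁ + qₖ₋₂:
  k=0: a=17, p=17, q=1
  k=1: a=3, p=52, q=3
  k=2: a=3, p=173, q=10

173/10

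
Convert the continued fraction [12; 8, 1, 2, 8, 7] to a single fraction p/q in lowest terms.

18718/1545

Using pₖ = aₖpₖ₋₁ + pₖ₋₂ and qₖ = aₖqₖ₋₁ + qₖ₋₂:
  k=0: a=12, p=12, q=1
  k=1: a=8, p=97, q=8
  k=2: a=1, p=109, q=9
  k=3: a=2, p=315, q=26
  k=4: a=8, p=2629, q=217
  k=5: a=7, p=18718, q=1545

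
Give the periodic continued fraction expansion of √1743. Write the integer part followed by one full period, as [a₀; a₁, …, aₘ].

a₀ = ⌊√1743⌋ = 41.
With m₀=0, d₀=1 and mₖ₊₁ = dₖaₖ − mₖ, dₖ₊₁ = (n − mₖ₊₁²)/dₖ, aₖ₊₁ = ⌊(a₀+mₖ₊₁)/dₖ₊₁⌋:
  k=1: m=41, d=62, a=1
  k=2: m=21, d=21, a=2
  k=3: m=21, d=62, a=1
  k=4: m=41, d=1, a=82
d=1 and a=2a₀=82 at k=4, so the next step gives (m, d) = (41, 62) again — its k=1 value — and the period has length 4.

[41; 1, 2, 1, 82]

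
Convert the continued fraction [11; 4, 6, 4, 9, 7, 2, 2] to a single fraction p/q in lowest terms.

405519/36077

Using pₖ = aₖpₖ₋₁ + pₖ₋₂ and qₖ = aₖqₖ₋₁ + qₖ₋₂:
  k=0: a=11, p=11, q=1
  k=1: a=4, p=45, q=4
  k=2: a=6, p=281, q=25
  k=3: a=4, p=1169, q=104
  k=4: a=9, p=10802, q=961
  k=5: a=7, p=76783, q=6831
  k=6: a=2, p=164368, q=14623
  k=7: a=2, p=405519, q=36077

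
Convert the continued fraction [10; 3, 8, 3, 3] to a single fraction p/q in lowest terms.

Using pₖ = aₖpₖ₋₁ + pₖ₋₂ and qₖ = aₖqₖ₋₁ + qₖ₋₂:
  k=0: a=10, p=10, q=1
  k=1: a=3, p=31, q=3
  k=2: a=8, p=258, q=25
  k=3: a=3, p=805, q=78
  k=4: a=3, p=2673, q=259

2673/259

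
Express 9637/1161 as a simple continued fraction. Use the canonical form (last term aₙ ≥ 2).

[8; 3, 3, 16, 3, 2]

9637 = 8·1161 + 349
1161 = 3·349 + 114
349 = 3·114 + 7
114 = 16·7 + 2
7 = 3·2 + 1
2 = 2·1 + 0  (stop)
So 9637/1161 = [8; 3, 3, 16, 3, 2].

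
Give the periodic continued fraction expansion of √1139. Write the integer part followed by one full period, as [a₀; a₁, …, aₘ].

a₀ = ⌊√1139⌋ = 33.

[33; 1, 2, 1, 66]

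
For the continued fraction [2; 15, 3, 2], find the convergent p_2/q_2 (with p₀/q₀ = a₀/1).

Using pₖ = aₖpₖ₋₁ + pₖ₋₂, qₖ = aₖqₖ₋₁ + qₖ₋₂ (with p₋₁=1, p₋₂=0, q₋₁=0, q₋₂=1):
  k=0: a=2, p=2, q=1
  k=1: a=15, p=31, q=15
  k=2: a=3, p=95, q=46

95/46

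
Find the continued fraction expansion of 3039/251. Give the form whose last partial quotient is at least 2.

[12; 9, 3, 2, 1, 2]

3039 = 12*251 + 27
251 = 9*27 + 8
27 = 3*8 + 3
8 = 2*3 + 2
3 = 1*2 + 1
2 = 2*1 + 0  (stop)
So 3039/251 = [12; 9, 3, 2, 1, 2].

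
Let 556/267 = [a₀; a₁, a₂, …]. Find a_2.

7

556 = 2·267 + 22   →  a_0 = 2
267 = 12·22 + 3   →  a_1 = 12
22 = 7·3 + 1   →  a_2 = 7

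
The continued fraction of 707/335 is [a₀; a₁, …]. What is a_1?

9

707 = 2·335 + 37   →  a_0 = 2
335 = 9·37 + 2   →  a_1 = 9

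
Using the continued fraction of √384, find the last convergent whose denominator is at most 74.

√384 = [19; 1, 1, 2, 9, 2, 1, 1, 38, …] (period length 8).
Convergents:
  p_0/q_0 = 19/1
  p_1/q_1 = 20/1
  p_2/q_2 = 39/2
  p_3/q_3 = 98/5
  p_4/q_4 = 921/47
  p_5/q_5 = 1940/99
q_4 = 47 ≤ 74 < 99 = q_5, so the answer is 921/47.

921/47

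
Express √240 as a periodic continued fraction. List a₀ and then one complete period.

[15; 2, 30]

a₀ = ⌊√240⌋ = 15.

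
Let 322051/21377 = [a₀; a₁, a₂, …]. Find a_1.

322051 = 15·21377 + 1396   →  a_0 = 15
21377 = 15·1396 + 437   →  a_1 = 15

15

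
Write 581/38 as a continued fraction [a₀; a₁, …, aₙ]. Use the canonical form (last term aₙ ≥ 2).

581 = 15·38 + 11
38 = 3·11 + 5
11 = 2·5 + 1
5 = 5·1 + 0  (stop)
So 581/38 = [15; 3, 2, 5].

[15; 3, 2, 5]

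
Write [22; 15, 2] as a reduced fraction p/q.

Using pₖ = aₖpₖ₋₁ + pₖ₋₂ and qₖ = aₖqₖ₋₁ + qₖ₋₂:
  k=0: a=22, p=22, q=1
  k=1: a=15, p=331, q=15
  k=2: a=2, p=684, q=31

684/31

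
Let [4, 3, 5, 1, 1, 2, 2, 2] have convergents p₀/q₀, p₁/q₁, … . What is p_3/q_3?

82/19

Using pₖ = aₖpₖ₋₁ + pₖ₋₂, qₖ = aₖqₖ₋₁ + qₖ₋₂ (with p₋₁=1, p₋₂=0, q₋₁=0, q₋₂=1):
  k=0: a=4, p=4, q=1
  k=1: a=3, p=13, q=3
  k=2: a=5, p=69, q=16
  k=3: a=1, p=82, q=19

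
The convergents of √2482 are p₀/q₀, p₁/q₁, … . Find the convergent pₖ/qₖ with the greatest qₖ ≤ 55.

2491/50

√2482 = [49; 1, 4, 1, 1, 4, 1, 98, …] (period length 7).
Convergents:
  p_0/q_0 = 49/1
  p_1/q_1 = 50/1
  p_2/q_2 = 249/5
  p_3/q_3 = 299/6
  p_4/q_4 = 548/11
  p_5/q_5 = 2491/50
  p_6/q_6 = 3039/61
q_5 = 50 ≤ 55 < 61 = q_6, so the answer is 2491/50.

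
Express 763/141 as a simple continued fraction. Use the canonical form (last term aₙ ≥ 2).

[5; 2, 2, 3, 8]

763 = 5×141 + 58
141 = 2×58 + 25
58 = 2×25 + 8
25 = 3×8 + 1
8 = 8×1 + 0  (stop)
So 763/141 = [5; 2, 2, 3, 8].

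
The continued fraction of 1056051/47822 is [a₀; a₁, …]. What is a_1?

1056051 = 22·47822 + 3967   →  a_0 = 22
47822 = 12·3967 + 218   →  a_1 = 12

12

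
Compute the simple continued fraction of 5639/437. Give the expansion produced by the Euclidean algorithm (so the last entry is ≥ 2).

[12; 1, 9, 2, 2, 8]

5639 = 12·437 + 395
437 = 1·395 + 42
395 = 9·42 + 17
42 = 2·17 + 8
17 = 2·8 + 1
8 = 8·1 + 0  (stop)
So 5639/437 = [12; 1, 9, 2, 2, 8].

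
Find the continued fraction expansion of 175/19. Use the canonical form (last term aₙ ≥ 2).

[9; 4, 1, 3]

175 = 9·19 + 4
19 = 4·4 + 3
4 = 1·3 + 1
3 = 3·1 + 0  (stop)
So 175/19 = [9; 4, 1, 3].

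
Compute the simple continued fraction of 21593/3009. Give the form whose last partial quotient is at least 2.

21593 = 7*3009 + 530
3009 = 5*530 + 359
530 = 1*359 + 171
359 = 2*171 + 17
171 = 10*17 + 1
17 = 17*1 + 0  (stop)
So 21593/3009 = [7; 5, 1, 2, 10, 17].

[7; 5, 1, 2, 10, 17]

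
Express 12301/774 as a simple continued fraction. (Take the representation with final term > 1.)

12301 = 15×774 + 691
774 = 1×691 + 83
691 = 8×83 + 27
83 = 3×27 + 2
27 = 13×2 + 1
2 = 2×1 + 0  (stop)
So 12301/774 = [15; 1, 8, 3, 13, 2].

[15; 1, 8, 3, 13, 2]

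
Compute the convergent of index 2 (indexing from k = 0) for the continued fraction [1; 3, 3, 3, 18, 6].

13/10

Using pₖ = aₖpₖ₋₁ + pₖ₋₂, qₖ = aₖqₖ₋₁ + qₖ₋₂ (with p₋₁=1, p₋₂=0, q₋₁=0, q₋₂=1):
  k=0: a=1, p=1, q=1
  k=1: a=3, p=4, q=3
  k=2: a=3, p=13, q=10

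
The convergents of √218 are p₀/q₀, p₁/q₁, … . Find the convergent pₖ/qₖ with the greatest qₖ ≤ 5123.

√218 = [14; 1, 3, 3, 1, 28, …] (period length 5).
Convergents:
  p_0/q_0 = 14/1
  p_1/q_1 = 15/1
  p_2/q_2 = 59/4
  p_3/q_3 = 192/13
  p_4/q_4 = 251/17
  p_5/q_5 = 7220/489
  p_6/q_6 = 7471/506
  p_7/q_7 = 29633/2007
  p_8/q_8 = 96370/6527
q_7 = 2007 ≤ 5123 < 6527 = q_8, so the answer is 29633/2007.

29633/2007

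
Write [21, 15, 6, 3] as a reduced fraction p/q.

Fold from the inside: start with 3/1.
  6 + 1/3 = 19/3
  15 + 3/19 = 288/19
  21 + 19/288 = 6067/288

6067/288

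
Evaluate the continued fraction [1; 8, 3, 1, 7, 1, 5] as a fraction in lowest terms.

Using pₖ = aₖpₖ₋₁ + pₖ₋₂ and qₖ = aₖqₖ₋₁ + qₖ₋₂:
  k=0: a=1, p=1, q=1
  k=1: a=8, p=9, q=8
  k=2: a=3, p=28, q=25
  k=3: a=1, p=37, q=33
  k=4: a=7, p=287, q=256
  k=5: a=1, p=324, q=289
  k=6: a=5, p=1907, q=1701

1907/1701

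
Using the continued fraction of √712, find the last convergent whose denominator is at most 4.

80/3

√712 = [26; 1, 2, 6, 2, 1, 52, …] (period length 6).
Convergents:
  p_0/q_0 = 26/1
  p_1/q_1 = 27/1
  p_2/q_2 = 80/3
  p_3/q_3 = 507/19
q_2 = 3 ≤ 4 < 19 = q_3, so the answer is 80/3.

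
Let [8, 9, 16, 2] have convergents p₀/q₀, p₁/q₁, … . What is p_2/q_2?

Using pₖ = aₖpₖ₋₁ + pₖ₋₂, qₖ = aₖqₖ₋₁ + qₖ₋₂ (with p₋₁=1, p₋₂=0, q₋₁=0, q₋₂=1):
  k=0: a=8, p=8, q=1
  k=1: a=9, p=73, q=9
  k=2: a=16, p=1176, q=145

1176/145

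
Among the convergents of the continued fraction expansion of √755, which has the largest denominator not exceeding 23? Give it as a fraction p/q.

577/21

√755 = [27; 2, 10, 2, 54, …] (period length 4).
Convergents:
  p_0/q_0 = 27/1
  p_1/q_1 = 55/2
  p_2/q_2 = 577/21
  p_3/q_3 = 1209/44
q_2 = 21 ≤ 23 < 44 = q_3, so the answer is 577/21.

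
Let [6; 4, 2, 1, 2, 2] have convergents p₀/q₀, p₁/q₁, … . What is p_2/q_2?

Using pₖ = aₖpₖ₋₁ + pₖ₋₂, qₖ = aₖqₖ₋₁ + qₖ₋₂ (with p₋₁=1, p₋₂=0, q₋₁=0, q₋₂=1):
  k=0: a=6, p=6, q=1
  k=1: a=4, p=25, q=4
  k=2: a=2, p=56, q=9

56/9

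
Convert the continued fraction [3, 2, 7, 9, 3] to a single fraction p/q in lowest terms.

Fold from the inside: start with 3/1.
  9 + 1/3 = 28/3
  7 + 3/28 = 199/28
  2 + 28/199 = 426/199
  3 + 199/426 = 1477/426

1477/426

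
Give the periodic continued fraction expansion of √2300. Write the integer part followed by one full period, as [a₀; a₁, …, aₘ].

a₀ = ⌊√2300⌋ = 47.
With m₀=0, d₀=1 and mₖ₊₁ = dₖaₖ − mₖ, dₖ₊₁ = (n − mₖ₊₁²)/dₖ, aₖ₊₁ = ⌊(a₀+mₖ₊₁)/dₖ₊₁⌋:
  k=1: m=47, d=91, a=1
  k=2: m=44, d=4, a=22
  k=3: m=44, d=91, a=1
  k=4: m=47, d=1, a=94
d=1 and a=2a₀=94 at k=4, so the next step gives (m, d) = (47, 91) again — its k=1 value — and the period has length 4.

[47; 1, 22, 1, 94]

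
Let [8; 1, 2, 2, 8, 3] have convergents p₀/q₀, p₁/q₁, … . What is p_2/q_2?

26/3

Using pₖ = aₖpₖ₋₁ + pₖ₋₂, qₖ = aₖqₖ₋₁ + qₖ₋₂ (with p₋₁=1, p₋₂=0, q₋₁=0, q₋₂=1):
  k=0: a=8, p=8, q=1
  k=1: a=1, p=9, q=1
  k=2: a=2, p=26, q=3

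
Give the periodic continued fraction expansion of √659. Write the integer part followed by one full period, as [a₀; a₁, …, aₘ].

a₀ = ⌊√659⌋ = 25.
With m₀=0, d₀=1 and mₖ₊₁ = dₖaₖ − mₖ, dₖ₊₁ = (n − mₖ₊₁²)/dₖ, aₖ₊₁ = ⌊(a₀+mₖ₊₁)/dₖ₊₁⌋:
  k=1: m=25, d=34, a=1
  k=2: m=9, d=17, a=2
  k=3: m=25, d=2, a=25
  k=4: m=25, d=17, a=2
  k=5: m=9, d=34, a=1
  k=6: m=25, d=1, a=50
d=1 and a=2a₀=50 at k=6, so the next step gives (m, d) = (25, 34) again — its k=1 value — and the period has length 6.

[25; 1, 2, 25, 2, 1, 50]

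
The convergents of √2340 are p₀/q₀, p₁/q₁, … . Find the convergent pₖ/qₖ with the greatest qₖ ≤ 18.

√2340 = [48; 2, 1, 2, 10, 2, 1, 2, 96, …] (period length 8).
Convergents:
  p_0/q_0 = 48/1
  p_1/q_1 = 97/2
  p_2/q_2 = 145/3
  p_3/q_3 = 387/8
  p_4/q_4 = 4015/83
q_3 = 8 ≤ 18 < 83 = q_4, so the answer is 387/8.

387/8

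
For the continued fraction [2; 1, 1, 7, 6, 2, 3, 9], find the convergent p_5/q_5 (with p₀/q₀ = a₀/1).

504/199

Using pₖ = aₖpₖ₋₁ + pₖ₋₂, qₖ = aₖqₖ₋₁ + qₖ₋₂ (with p₋₁=1, p₋₂=0, q₋₁=0, q₋₂=1):
  k=0: a=2, p=2, q=1
  k=1: a=1, p=3, q=1
  k=2: a=1, p=5, q=2
  k=3: a=7, p=38, q=15
  k=4: a=6, p=233, q=92
  k=5: a=2, p=504, q=199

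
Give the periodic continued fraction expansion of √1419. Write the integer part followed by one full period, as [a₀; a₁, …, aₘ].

[37; 1, 2, 37, 2, 1, 74]

a₀ = ⌊√1419⌋ = 37.
With m₀=0, d₀=1 and mₖ₊₁ = dₖaₖ − mₖ, dₖ₊₁ = (n − mₖ₊₁²)/dₖ, aₖ₊₁ = ⌊(a₀+mₖ₊₁)/dₖ₊₁⌋:
  k=1: m=37, d=50, a=1
  k=2: m=13, d=25, a=2
  k=3: m=37, d=2, a=37
  k=4: m=37, d=25, a=2
  k=5: m=13, d=50, a=1
  k=6: m=37, d=1, a=74
d=1 and a=2a₀=74 at k=6, so the next step gives (m, d) = (37, 50) again — its k=1 value — and the period has length 6.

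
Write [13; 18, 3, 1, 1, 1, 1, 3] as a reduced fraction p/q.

15509/1188

Using pₖ = aₖpₖ₋₁ + pₖ₋₂ and qₖ = aₖqₖ₋₁ + qₖ₋₂:
  k=0: a=13, p=13, q=1
  k=1: a=18, p=235, q=18
  k=2: a=3, p=718, q=55
  k=3: a=1, p=953, q=73
  k=4: a=1, p=1671, q=128
  k=5: a=1, p=2624, q=201
  k=6: a=1, p=4295, q=329
  k=7: a=3, p=15509, q=1188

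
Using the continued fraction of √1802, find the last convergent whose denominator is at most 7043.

√1802 = [42; 2, 4, 2, 84, …] (period length 4).
Convergents:
  p_0/q_0 = 42/1
  p_1/q_1 = 85/2
  p_2/q_2 = 382/9
  p_3/q_3 = 849/20
  p_4/q_4 = 71698/1689
  p_5/q_5 = 144245/3398
  p_6/q_6 = 648678/15281
q_5 = 3398 ≤ 7043 < 15281 = q_6, so the answer is 144245/3398.

144245/3398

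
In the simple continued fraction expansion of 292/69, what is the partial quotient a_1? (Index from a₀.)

4

292 = 4·69 + 16   →  a_0 = 4
69 = 4·16 + 5   →  a_1 = 4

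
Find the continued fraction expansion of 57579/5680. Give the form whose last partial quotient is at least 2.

57579 = 10×5680 + 779
5680 = 7×779 + 227
779 = 3×227 + 98
227 = 2×98 + 31
98 = 3×31 + 5
31 = 6×5 + 1
5 = 5×1 + 0  (stop)
So 57579/5680 = [10; 7, 3, 2, 3, 6, 5].

[10; 7, 3, 2, 3, 6, 5]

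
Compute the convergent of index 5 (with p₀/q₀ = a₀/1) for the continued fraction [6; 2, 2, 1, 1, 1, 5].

Using pₖ = aₖpₖ₋₁ + pₖ₋₂, qₖ = aₖqₖ₋₁ + qₖ₋₂ (with p₋₁=1, p₋₂=0, q₋₁=0, q₋₂=1):
  k=0: a=6, p=6, q=1
  k=1: a=2, p=13, q=2
  k=2: a=2, p=32, q=5
  k=3: a=1, p=45, q=7
  k=4: a=1, p=77, q=12
  k=5: a=1, p=122, q=19

122/19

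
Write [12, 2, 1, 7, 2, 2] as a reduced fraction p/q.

1494/121

Fold from the inside: start with 2/1.
  2 + 1/2 = 5/2
  7 + 2/5 = 37/5
  1 + 5/37 = 42/37
  2 + 37/42 = 121/42
  12 + 42/121 = 1494/121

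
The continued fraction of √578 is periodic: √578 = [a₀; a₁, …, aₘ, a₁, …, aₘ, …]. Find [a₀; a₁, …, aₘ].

a₀ = ⌊√578⌋ = 24.
With m₀=0, d₀=1 and mₖ₊₁ = dₖaₖ − mₖ, dₖ₊₁ = (n − mₖ₊₁²)/dₖ, aₖ₊₁ = ⌊(a₀+mₖ₊₁)/dₖ₊₁⌋:
  k=1: m=24, d=2, a=24
  k=2: m=24, d=1, a=48
d=1 and a=2a₀=48 at k=2, so the next step gives (m, d) = (24, 2) again — its k=1 value — and the period has length 2.

[24; 24, 48]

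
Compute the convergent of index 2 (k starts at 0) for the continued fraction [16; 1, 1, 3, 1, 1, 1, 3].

Using pₖ = aₖpₖ₋₁ + pₖ₋₂, qₖ = aₖqₖ₋₁ + qₖ₋₂ (with p₋₁=1, p₋₂=0, q₋₁=0, q₋₂=1):
  k=0: a=16, p=16, q=1
  k=1: a=1, p=17, q=1
  k=2: a=1, p=33, q=2

33/2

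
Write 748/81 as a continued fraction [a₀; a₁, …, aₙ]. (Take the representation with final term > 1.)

748 = 9·81 + 19
81 = 4·19 + 5
19 = 3·5 + 4
5 = 1·4 + 1
4 = 4·1 + 0  (stop)
So 748/81 = [9; 4, 3, 1, 4].

[9; 4, 3, 1, 4]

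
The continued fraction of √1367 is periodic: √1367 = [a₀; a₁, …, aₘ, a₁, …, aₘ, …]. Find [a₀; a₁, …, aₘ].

a₀ = ⌊√1367⌋ = 36.
With m₀=0, d₀=1 and mₖ₊₁ = dₖaₖ − mₖ, dₖ₊₁ = (n − mₖ₊₁²)/dₖ, aₖ₊₁ = ⌊(a₀+mₖ₊₁)/dₖ₊₁⌋:
  k=1: m=36, d=71, a=1
  k=2: m=35, d=2, a=35
  k=3: m=35, d=71, a=1
  k=4: m=36, d=1, a=72
d=1 and a=2a₀=72 at k=4, so the next step gives (m, d) = (36, 71) again — its k=1 value — and the period has length 4.

[36; 1, 35, 1, 72]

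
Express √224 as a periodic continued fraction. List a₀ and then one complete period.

[14; 1, 28]

a₀ = ⌊√224⌋ = 14.
With m₀=0, d₀=1 and mₖ₊₁ = dₖaₖ − mₖ, dₖ₊₁ = (n − mₖ₊₁²)/dₖ, aₖ₊₁ = ⌊(a₀+mₖ₊₁)/dₖ₊₁⌋:
  k=1: m=14, d=28, a=1
  k=2: m=14, d=1, a=28
d=1 and a=2a₀=28 at k=2, so the next step gives (m, d) = (14, 28) again — its k=1 value — and the period has length 2.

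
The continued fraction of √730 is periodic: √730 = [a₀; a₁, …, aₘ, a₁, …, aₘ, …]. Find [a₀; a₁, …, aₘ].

[27; 54]

a₀ = ⌊√730⌋ = 27.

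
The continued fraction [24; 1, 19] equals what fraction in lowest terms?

Fold from the inside: start with 19/1.
  1 + 1/19 = 20/19
  24 + 19/20 = 499/20

499/20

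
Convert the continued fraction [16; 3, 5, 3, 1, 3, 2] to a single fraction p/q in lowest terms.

Using pₖ = aₖpₖ₋₁ + pₖ₋₂ and qₖ = aₖqₖ₋₁ + qₖ₋₂:
  k=0: a=16, p=16, q=1
  k=1: a=3, p=49, q=3
  k=2: a=5, p=261, q=16
  k=3: a=3, p=832, q=51
  k=4: a=1, p=1093, q=67
  k=5: a=3, p=4111, q=252
  k=6: a=2, p=9315, q=571

9315/571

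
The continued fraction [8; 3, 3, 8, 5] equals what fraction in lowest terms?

Using pₖ = aₖpₖ₋₁ + pₖ₋₂ and qₖ = aₖqₖ₋₁ + qₖ₋₂:
  k=0: a=8, p=8, q=1
  k=1: a=3, p=25, q=3
  k=2: a=3, p=83, q=10
  k=3: a=8, p=689, q=83
  k=4: a=5, p=3528, q=425

3528/425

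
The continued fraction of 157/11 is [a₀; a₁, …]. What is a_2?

1

157 = 14·11 + 3   →  a_0 = 14
11 = 3·3 + 2   →  a_1 = 3
3 = 1·2 + 1   →  a_2 = 1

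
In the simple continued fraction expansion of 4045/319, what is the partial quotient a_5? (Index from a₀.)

5

4045 = 12·319 + 217   →  a_0 = 12
319 = 1·217 + 102   →  a_1 = 1
217 = 2·102 + 13   →  a_2 = 2
102 = 7·13 + 11   →  a_3 = 7
13 = 1·11 + 2   →  a_4 = 1
11 = 5·2 + 1   →  a_5 = 5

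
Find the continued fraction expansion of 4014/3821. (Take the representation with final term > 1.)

4014 = 1×3821 + 193
3821 = 19×193 + 154
193 = 1×154 + 39
154 = 3×39 + 37
39 = 1×37 + 2
37 = 18×2 + 1
2 = 2×1 + 0  (stop)
So 4014/3821 = [1; 19, 1, 3, 1, 18, 2].

[1; 19, 1, 3, 1, 18, 2]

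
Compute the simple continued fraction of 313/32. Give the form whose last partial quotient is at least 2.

[9; 1, 3, 1, 1, 3]

313 = 9×32 + 25
32 = 1×25 + 7
25 = 3×7 + 4
7 = 1×4 + 3
4 = 1×3 + 1
3 = 3×1 + 0  (stop)
So 313/32 = [9; 1, 3, 1, 1, 3].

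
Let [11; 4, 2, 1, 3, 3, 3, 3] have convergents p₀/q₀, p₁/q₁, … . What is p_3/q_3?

Using pₖ = aₖpₖ₋₁ + pₖ₋₂, qₖ = aₖqₖ₋₁ + qₖ₋₂ (with p₋₁=1, p₋₂=0, q₋₁=0, q₋₂=1):
  k=0: a=11, p=11, q=1
  k=1: a=4, p=45, q=4
  k=2: a=2, p=101, q=9
  k=3: a=1, p=146, q=13

146/13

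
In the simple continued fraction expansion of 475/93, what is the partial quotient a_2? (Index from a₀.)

475 = 5·93 + 10   →  a_0 = 5
93 = 9·10 + 3   →  a_1 = 9
10 = 3·3 + 1   →  a_2 = 3

3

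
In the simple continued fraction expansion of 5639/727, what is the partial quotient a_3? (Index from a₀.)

9

5639 = 7·727 + 550   →  a_0 = 7
727 = 1·550 + 177   →  a_1 = 1
550 = 3·177 + 19   →  a_2 = 3
177 = 9·19 + 6   →  a_3 = 9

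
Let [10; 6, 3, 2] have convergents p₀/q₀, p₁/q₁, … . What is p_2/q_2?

Using pₖ = aₖpₖ₋₁ + pₖ₋₂, qₖ = aₖqₖ₋₁ + qₖ₋₂ (with p₋₁=1, p₋₂=0, q₋₁=0, q₋₂=1):
  k=0: a=10, p=10, q=1
  k=1: a=6, p=61, q=6
  k=2: a=3, p=193, q=19

193/19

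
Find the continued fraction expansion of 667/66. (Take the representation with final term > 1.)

667 = 10·66 + 7
66 = 9·7 + 3
7 = 2·3 + 1
3 = 3·1 + 0  (stop)
So 667/66 = [10; 9, 2, 3].

[10; 9, 2, 3]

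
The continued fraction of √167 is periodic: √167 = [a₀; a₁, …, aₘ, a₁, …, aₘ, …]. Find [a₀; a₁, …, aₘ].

a₀ = ⌊√167⌋ = 12.

[12; 1, 11, 1, 24]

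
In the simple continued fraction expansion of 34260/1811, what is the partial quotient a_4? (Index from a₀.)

2

34260 = 18·1811 + 1662   →  a_0 = 18
1811 = 1·1662 + 149   →  a_1 = 1
1662 = 11·149 + 23   →  a_2 = 11
149 = 6·23 + 11   →  a_3 = 6
23 = 2·11 + 1   →  a_4 = 2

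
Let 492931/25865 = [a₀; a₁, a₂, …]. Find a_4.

5

492931 = 19·25865 + 1496   →  a_0 = 19
25865 = 17·1496 + 433   →  a_1 = 17
1496 = 3·433 + 197   →  a_2 = 3
433 = 2·197 + 39   →  a_3 = 2
197 = 5·39 + 2   →  a_4 = 5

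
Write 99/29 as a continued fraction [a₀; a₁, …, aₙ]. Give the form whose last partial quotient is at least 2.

[3; 2, 2, 2, 2]

99 = 3·29 + 12
29 = 2·12 + 5
12 = 2·5 + 2
5 = 2·2 + 1
2 = 2·1 + 0  (stop)
So 99/29 = [3; 2, 2, 2, 2].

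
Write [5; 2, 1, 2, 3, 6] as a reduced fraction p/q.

913/170

Fold from the inside: start with 6/1.
  3 + 1/6 = 19/6
  2 + 6/19 = 44/19
  1 + 19/44 = 63/44
  2 + 44/63 = 170/63
  5 + 63/170 = 913/170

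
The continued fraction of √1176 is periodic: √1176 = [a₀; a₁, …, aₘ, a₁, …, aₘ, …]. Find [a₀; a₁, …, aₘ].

[34; 3, 2, 2, 2, 3, 68]

a₀ = ⌊√1176⌋ = 34.
With m₀=0, d₀=1 and mₖ₊₁ = dₖaₖ − mₖ, dₖ₊₁ = (n − mₖ₊₁²)/dₖ, aₖ₊₁ = ⌊(a₀+mₖ₊₁)/dₖ₊₁⌋:
  k=1: m=34, d=20, a=3
  k=2: m=26, d=25, a=2
  k=3: m=24, d=24, a=2
  k=4: m=24, d=25, a=2
  k=5: m=26, d=20, a=3
  k=6: m=34, d=1, a=68
d=1 and a=2a₀=68 at k=6, so the next step gives (m, d) = (34, 20) again — its k=1 value — and the period has length 6.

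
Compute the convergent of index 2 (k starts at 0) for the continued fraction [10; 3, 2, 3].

Using pₖ = aₖpₖ₋₁ + pₖ₋₂, qₖ = aₖqₖ₋₁ + qₖ₋₂ (with p₋₁=1, p₋₂=0, q₋₁=0, q₋₂=1):
  k=0: a=10, p=10, q=1
  k=1: a=3, p=31, q=3
  k=2: a=2, p=72, q=7

72/7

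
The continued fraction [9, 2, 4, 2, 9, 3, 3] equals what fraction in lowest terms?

18427/1950

Fold from the inside: start with 3/1.
  3 + 1/3 = 10/3
  9 + 3/10 = 93/10
  2 + 10/93 = 196/93
  4 + 93/196 = 877/196
  2 + 196/877 = 1950/877
  9 + 877/1950 = 18427/1950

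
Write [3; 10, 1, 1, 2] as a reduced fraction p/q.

Fold from the inside: start with 2/1.
  1 + 1/2 = 3/2
  1 + 2/3 = 5/3
  10 + 3/5 = 53/5
  3 + 5/53 = 164/53

164/53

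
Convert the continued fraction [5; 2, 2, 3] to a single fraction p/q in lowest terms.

92/17

Using pₖ = aₖpₖ₋₁ + pₖ₋₂ and qₖ = aₖqₖ₋₁ + qₖ₋₂:
  k=0: a=5, p=5, q=1
  k=1: a=2, p=11, q=2
  k=2: a=2, p=27, q=5
  k=3: a=3, p=92, q=17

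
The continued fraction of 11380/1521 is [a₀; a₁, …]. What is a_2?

11380 = 7·1521 + 733   →  a_0 = 7
1521 = 2·733 + 55   →  a_1 = 2
733 = 13·55 + 18   →  a_2 = 13

13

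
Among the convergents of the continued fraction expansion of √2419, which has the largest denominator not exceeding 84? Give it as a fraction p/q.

√2419 = [49; 5, 2, 5, 98, …] (period length 4).
Convergents:
  p_0/q_0 = 49/1
  p_1/q_1 = 246/5
  p_2/q_2 = 541/11
  p_3/q_3 = 2951/60
  p_4/q_4 = 289739/5891
q_3 = 60 ≤ 84 < 5891 = q_4, so the answer is 2951/60.

2951/60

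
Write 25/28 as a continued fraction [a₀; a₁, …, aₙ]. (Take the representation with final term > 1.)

[0; 1, 8, 3]

25 = 0·28 + 25
28 = 1·25 + 3
25 = 8·3 + 1
3 = 3·1 + 0  (stop)
So 25/28 = [0; 1, 8, 3].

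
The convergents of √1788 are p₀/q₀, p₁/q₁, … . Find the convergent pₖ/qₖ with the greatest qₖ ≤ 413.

12474/295

√1788 = [42; 3, 1, 1, 20, 1, 1, 3, 84, …] (period length 8).
Convergents:
  p_0/q_0 = 42/1
  p_1/q_1 = 127/3
  p_2/q_2 = 169/4
  p_3/q_3 = 296/7
  p_4/q_4 = 6089/144
  p_5/q_5 = 6385/151
  p_6/q_6 = 12474/295
  p_7/q_7 = 43807/1036
q_6 = 295 ≤ 413 < 1036 = q_7, so the answer is 12474/295.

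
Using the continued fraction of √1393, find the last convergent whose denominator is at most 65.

√1393 = [37; 3, 10, 3, 74, …] (period length 4).
Convergents:
  p_0/q_0 = 37/1
  p_1/q_1 = 112/3
  p_2/q_2 = 1157/31
  p_3/q_3 = 3583/96
q_2 = 31 ≤ 65 < 96 = q_3, so the answer is 1157/31.

1157/31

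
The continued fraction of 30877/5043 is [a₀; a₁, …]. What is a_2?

30877 = 6·5043 + 619   →  a_0 = 6
5043 = 8·619 + 91   →  a_1 = 8
619 = 6·91 + 73   →  a_2 = 6

6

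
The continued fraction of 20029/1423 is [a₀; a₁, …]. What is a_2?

20029 = 14·1423 + 107   →  a_0 = 14
1423 = 13·107 + 32   →  a_1 = 13
107 = 3·32 + 11   →  a_2 = 3

3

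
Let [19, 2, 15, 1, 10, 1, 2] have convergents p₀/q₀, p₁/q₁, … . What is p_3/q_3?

643/33

Using pₖ = aₖpₖ₋₁ + pₖ₋₂, qₖ = aₖqₖ₋₁ + qₖ₋₂ (with p₋₁=1, p₋₂=0, q₋₁=0, q₋₂=1):
  k=0: a=19, p=19, q=1
  k=1: a=2, p=39, q=2
  k=2: a=15, p=604, q=31
  k=3: a=1, p=643, q=33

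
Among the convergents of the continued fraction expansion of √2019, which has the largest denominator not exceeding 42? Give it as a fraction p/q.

674/15

√2019 = [44; 1, 13, 1, 88, …] (period length 4).
Convergents:
  p_0/q_0 = 44/1
  p_1/q_1 = 45/1
  p_2/q_2 = 629/14
  p_3/q_3 = 674/15
  p_4/q_4 = 59941/1334
q_3 = 15 ≤ 42 < 1334 = q_4, so the answer is 674/15.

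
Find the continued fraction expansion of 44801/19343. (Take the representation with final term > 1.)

[2; 3, 6, 7, 1, 6, 18]

44801 = 2*19343 + 6115
19343 = 3*6115 + 998
6115 = 6*998 + 127
998 = 7*127 + 109
127 = 1*109 + 18
109 = 6*18 + 1
18 = 18*1 + 0  (stop)
So 44801/19343 = [2; 3, 6, 7, 1, 6, 18].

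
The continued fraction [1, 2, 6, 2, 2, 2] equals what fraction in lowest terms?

Fold from the inside: start with 2/1.
  2 + 1/2 = 5/2
  2 + 2/5 = 12/5
  6 + 5/12 = 77/12
  2 + 12/77 = 166/77
  1 + 77/166 = 243/166

243/166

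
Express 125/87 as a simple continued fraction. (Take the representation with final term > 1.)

[1; 2, 3, 2, 5]

125 = 1·87 + 38
87 = 2·38 + 11
38 = 3·11 + 5
11 = 2·5 + 1
5 = 5·1 + 0  (stop)
So 125/87 = [1; 2, 3, 2, 5].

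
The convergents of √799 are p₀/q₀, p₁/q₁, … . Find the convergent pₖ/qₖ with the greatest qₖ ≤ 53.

√799 = [28; 3, 1, 3, 56, …] (period length 4).
Convergents:
  p_0/q_0 = 28/1
  p_1/q_1 = 85/3
  p_2/q_2 = 113/4
  p_3/q_3 = 424/15
  p_4/q_4 = 23857/844
q_3 = 15 ≤ 53 < 844 = q_4, so the answer is 424/15.

424/15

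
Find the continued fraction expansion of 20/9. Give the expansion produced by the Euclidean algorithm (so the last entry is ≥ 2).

[2; 4, 2]

20 = 2·9 + 2
9 = 4·2 + 1
2 = 2·1 + 0  (stop)
So 20/9 = [2; 4, 2].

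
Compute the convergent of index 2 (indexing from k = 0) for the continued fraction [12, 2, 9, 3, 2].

237/19

Using pₖ = aₖpₖ₋₁ + pₖ₋₂, qₖ = aₖqₖ₋₁ + qₖ₋₂ (with p₋₁=1, p₋₂=0, q₋₁=0, q₋₂=1):
  k=0: a=12, p=12, q=1
  k=1: a=2, p=25, q=2
  k=2: a=9, p=237, q=19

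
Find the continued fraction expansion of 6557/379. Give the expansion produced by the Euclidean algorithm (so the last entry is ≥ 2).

[17; 3, 3, 12, 3]

6557 = 17×379 + 114
379 = 3×114 + 37
114 = 3×37 + 3
37 = 12×3 + 1
3 = 3×1 + 0  (stop)
So 6557/379 = [17; 3, 3, 12, 3].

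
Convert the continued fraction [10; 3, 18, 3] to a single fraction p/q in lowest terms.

Using pₖ = aₖpₖ₋₁ + pₖ₋₂ and qₖ = aₖqₖ₋₁ + qₖ₋₂:
  k=0: a=10, p=10, q=1
  k=1: a=3, p=31, q=3
  k=2: a=18, p=568, q=55
  k=3: a=3, p=1735, q=168

1735/168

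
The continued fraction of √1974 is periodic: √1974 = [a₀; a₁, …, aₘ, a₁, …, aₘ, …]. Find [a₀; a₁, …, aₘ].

[44; 2, 3, 17, 2, 17, 3, 2, 88]

a₀ = ⌊√1974⌋ = 44.
With m₀=0, d₀=1 and mₖ₊₁ = dₖaₖ − mₖ, dₖ₊₁ = (n − mₖ₊₁²)/dₖ, aₖ₊₁ = ⌊(a₀+mₖ₊₁)/dₖ₊₁⌋:
  k=1: m=44, d=38, a=2
  k=2: m=32, d=25, a=3
  k=3: m=43, d=5, a=17
  k=4: m=42, d=42, a=2
  k=5: m=42, d=5, a=17
  k=6: m=43, d=25, a=3
  k=7: m=32, d=38, a=2
  k=8: m=44, d=1, a=88
d=1 and a=2a₀=88 at k=8, so the next step gives (m, d) = (44, 38) again — its k=1 value — and the period has length 8.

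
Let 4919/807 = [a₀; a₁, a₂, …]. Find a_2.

4919 = 6·807 + 77   →  a_0 = 6
807 = 10·77 + 37   →  a_1 = 10
77 = 2·37 + 3   →  a_2 = 2

2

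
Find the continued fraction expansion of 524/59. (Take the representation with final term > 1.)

524 = 8·59 + 52
59 = 1·52 + 7
52 = 7·7 + 3
7 = 2·3 + 1
3 = 3·1 + 0  (stop)
So 524/59 = [8; 1, 7, 2, 3].

[8; 1, 7, 2, 3]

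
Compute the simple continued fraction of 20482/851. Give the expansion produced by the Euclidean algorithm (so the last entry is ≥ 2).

[24; 14, 1, 2, 19]

20482 = 24·851 + 58
851 = 14·58 + 39
58 = 1·39 + 19
39 = 2·19 + 1
19 = 19·1 + 0  (stop)
So 20482/851 = [24; 14, 1, 2, 19].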